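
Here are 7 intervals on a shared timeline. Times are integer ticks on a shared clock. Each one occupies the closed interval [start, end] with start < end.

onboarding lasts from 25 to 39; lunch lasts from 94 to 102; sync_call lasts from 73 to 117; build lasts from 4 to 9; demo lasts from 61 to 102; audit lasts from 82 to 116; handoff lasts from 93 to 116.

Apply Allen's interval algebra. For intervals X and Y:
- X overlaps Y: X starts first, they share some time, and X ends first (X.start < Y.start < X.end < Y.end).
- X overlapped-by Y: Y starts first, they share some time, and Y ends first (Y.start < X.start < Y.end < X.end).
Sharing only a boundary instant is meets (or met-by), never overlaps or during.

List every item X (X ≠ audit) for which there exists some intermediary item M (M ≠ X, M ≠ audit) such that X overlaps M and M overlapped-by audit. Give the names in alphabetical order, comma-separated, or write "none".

Target audit = [82, 116].
Intermediaries M with M overlapped-by audit: none.
Union: none.

none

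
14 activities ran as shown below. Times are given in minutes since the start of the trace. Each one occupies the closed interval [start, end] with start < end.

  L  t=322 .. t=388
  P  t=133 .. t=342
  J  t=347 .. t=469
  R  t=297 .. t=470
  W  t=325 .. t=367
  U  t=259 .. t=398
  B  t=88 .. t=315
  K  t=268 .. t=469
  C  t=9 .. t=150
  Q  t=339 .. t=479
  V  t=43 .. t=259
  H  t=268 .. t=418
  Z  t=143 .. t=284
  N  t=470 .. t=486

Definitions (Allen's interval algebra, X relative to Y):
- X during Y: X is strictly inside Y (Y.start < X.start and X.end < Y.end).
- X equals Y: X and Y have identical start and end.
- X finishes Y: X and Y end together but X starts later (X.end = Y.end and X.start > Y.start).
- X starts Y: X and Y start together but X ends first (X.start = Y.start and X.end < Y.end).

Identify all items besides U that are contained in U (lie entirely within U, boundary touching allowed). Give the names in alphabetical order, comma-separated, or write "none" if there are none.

L, W

Target U = [t=259, t=398].
B [t=88, t=315] → overlaps → no.
C [t=9, t=150] → before → no.
H [t=268, t=418] → overlapped-by → no.
J [t=347, t=469] → overlapped-by → no.
K [t=268, t=469] → overlapped-by → no.
L [t=322, t=388] → during → yes.
N [t=470, t=486] → after → no.
P [t=133, t=342] → overlaps → no.
Q [t=339, t=479] → overlapped-by → no.
R [t=297, t=470] → overlapped-by → no.
V [t=43, t=259] → meets → no.
W [t=325, t=367] → during → yes.
Z [t=143, t=284] → overlaps → no.
Result: L, W.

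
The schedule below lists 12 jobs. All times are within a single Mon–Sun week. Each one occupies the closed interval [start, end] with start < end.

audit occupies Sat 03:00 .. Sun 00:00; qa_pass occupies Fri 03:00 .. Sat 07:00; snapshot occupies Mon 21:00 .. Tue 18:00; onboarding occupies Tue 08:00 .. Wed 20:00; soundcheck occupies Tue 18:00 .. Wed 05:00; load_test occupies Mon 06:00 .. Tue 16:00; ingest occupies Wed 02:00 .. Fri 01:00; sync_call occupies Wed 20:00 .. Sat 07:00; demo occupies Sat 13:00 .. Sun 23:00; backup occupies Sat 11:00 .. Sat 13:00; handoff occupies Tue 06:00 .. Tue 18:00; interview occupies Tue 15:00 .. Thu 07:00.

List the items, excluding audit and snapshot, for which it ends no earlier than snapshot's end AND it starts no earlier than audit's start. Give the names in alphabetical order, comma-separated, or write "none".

backup, demo

Conditions: its end is no earlier than snapshot's end (X.end >= Tue 18:00) AND its start is no earlier than audit's start (X.start >= Sat 03:00).
backup: end Sat 13:00 >= Tue 18:00? ✓; start Sat 11:00 >= Sat 03:00? ✓ → yes.
demo: end Sun 23:00 >= Tue 18:00? ✓; start Sat 13:00 >= Sat 03:00? ✓ → yes.
handoff: end Tue 18:00 >= Tue 18:00? ✓; start Tue 06:00 >= Sat 03:00? ✗ → no.
ingest: end Fri 01:00 >= Tue 18:00? ✓; start Wed 02:00 >= Sat 03:00? ✗ → no.
interview: end Thu 07:00 >= Tue 18:00? ✓; start Tue 15:00 >= Sat 03:00? ✗ → no.
load_test: end Tue 16:00 >= Tue 18:00? ✗; start Mon 06:00 >= Sat 03:00? ✗ → no.
onboarding: end Wed 20:00 >= Tue 18:00? ✓; start Tue 08:00 >= Sat 03:00? ✗ → no.
qa_pass: end Sat 07:00 >= Tue 18:00? ✓; start Fri 03:00 >= Sat 03:00? ✗ → no.
soundcheck: end Wed 05:00 >= Tue 18:00? ✓; start Tue 18:00 >= Sat 03:00? ✗ → no.
sync_call: end Sat 07:00 >= Tue 18:00? ✓; start Wed 20:00 >= Sat 03:00? ✗ → no.
Result: backup, demo.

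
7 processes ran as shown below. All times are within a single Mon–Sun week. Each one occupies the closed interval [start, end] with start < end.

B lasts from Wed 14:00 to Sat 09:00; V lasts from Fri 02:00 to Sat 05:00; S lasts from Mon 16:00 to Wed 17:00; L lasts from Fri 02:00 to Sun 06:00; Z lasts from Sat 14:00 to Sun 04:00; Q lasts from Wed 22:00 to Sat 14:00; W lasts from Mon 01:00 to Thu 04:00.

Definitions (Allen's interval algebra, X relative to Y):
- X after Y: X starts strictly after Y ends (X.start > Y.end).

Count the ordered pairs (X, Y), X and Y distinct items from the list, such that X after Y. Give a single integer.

Checking all 42 ordered pairs for relation 'after'; matching pairs in alphabetical order:
(L, S): L after S ✓
(L, W): L after W ✓
(Q, S): Q after S ✓
(V, S): V after S ✓
(V, W): V after W ✓
(Z, B): Z after B ✓
(Z, S): Z after S ✓
(Z, V): Z after V ✓
(Z, W): Z after W ✓
Count: 9.

9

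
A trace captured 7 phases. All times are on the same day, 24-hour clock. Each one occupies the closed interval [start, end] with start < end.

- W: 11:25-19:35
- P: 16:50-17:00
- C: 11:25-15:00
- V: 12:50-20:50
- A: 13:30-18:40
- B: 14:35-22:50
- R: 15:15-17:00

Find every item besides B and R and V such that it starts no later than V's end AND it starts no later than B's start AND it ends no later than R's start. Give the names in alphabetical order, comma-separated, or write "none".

C

Conditions: its start is no later than V's end (X.start <= 20:50) AND its start is no later than B's start (X.start <= 14:35) AND its end is no later than R's start (X.end <= 15:15).
A: start 13:30 <= 20:50? ✓; start 13:30 <= 14:35? ✓; end 18:40 <= 15:15? ✗ → no.
C: start 11:25 <= 20:50? ✓; start 11:25 <= 14:35? ✓; end 15:00 <= 15:15? ✓ → yes.
P: start 16:50 <= 20:50? ✓; start 16:50 <= 14:35? ✗; end 17:00 <= 15:15? ✗ → no.
W: start 11:25 <= 20:50? ✓; start 11:25 <= 14:35? ✓; end 19:35 <= 15:15? ✗ → no.
Result: C.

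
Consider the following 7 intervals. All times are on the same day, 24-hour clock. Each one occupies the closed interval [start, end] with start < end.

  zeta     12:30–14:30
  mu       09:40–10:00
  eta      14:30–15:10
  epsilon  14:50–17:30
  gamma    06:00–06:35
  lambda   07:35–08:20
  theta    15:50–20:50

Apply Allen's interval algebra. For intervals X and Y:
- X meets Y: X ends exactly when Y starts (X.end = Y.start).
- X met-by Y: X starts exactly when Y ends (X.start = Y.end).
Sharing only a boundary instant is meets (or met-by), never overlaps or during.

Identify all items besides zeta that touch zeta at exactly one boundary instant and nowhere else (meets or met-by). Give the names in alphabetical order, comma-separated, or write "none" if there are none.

Target zeta = [12:30, 14:30].
epsilon [14:50, 17:30] → after → no.
eta [14:30, 15:10] → met-by → yes.
gamma [06:00, 06:35] → before → no.
lambda [07:35, 08:20] → before → no.
mu [09:40, 10:00] → before → no.
theta [15:50, 20:50] → after → no.
Result: eta.

eta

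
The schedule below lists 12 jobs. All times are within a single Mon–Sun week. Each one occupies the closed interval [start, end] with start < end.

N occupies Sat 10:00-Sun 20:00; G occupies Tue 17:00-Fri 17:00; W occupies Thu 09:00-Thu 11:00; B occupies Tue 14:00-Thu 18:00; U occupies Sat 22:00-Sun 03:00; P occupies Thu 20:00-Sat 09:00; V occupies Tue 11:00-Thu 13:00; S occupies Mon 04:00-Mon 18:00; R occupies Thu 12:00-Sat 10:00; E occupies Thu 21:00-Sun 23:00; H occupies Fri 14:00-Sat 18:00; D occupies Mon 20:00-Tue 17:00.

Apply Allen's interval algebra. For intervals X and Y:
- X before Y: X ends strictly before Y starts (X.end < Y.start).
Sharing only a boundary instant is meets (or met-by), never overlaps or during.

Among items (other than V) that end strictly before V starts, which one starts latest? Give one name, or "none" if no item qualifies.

Target V = [Tue 11:00, Thu 13:00].
B [Tue 14:00, Thu 18:00] → overlapped-by → excluded.
D [Mon 20:00, Tue 17:00] → overlaps → excluded.
E [Thu 21:00, Sun 23:00] → after → excluded.
G [Tue 17:00, Fri 17:00] → overlapped-by → excluded.
H [Fri 14:00, Sat 18:00] → after → excluded.
N [Sat 10:00, Sun 20:00] → after → excluded.
P [Thu 20:00, Sat 09:00] → after → excluded.
R [Thu 12:00, Sat 10:00] → overlapped-by → excluded.
S [Mon 04:00, Mon 18:00] → before → candidate.
U [Sat 22:00, Sun 03:00] → after → excluded.
W [Thu 09:00, Thu 11:00] → during → excluded.
Among candidates, latest start is Mon 04:00 → S.

S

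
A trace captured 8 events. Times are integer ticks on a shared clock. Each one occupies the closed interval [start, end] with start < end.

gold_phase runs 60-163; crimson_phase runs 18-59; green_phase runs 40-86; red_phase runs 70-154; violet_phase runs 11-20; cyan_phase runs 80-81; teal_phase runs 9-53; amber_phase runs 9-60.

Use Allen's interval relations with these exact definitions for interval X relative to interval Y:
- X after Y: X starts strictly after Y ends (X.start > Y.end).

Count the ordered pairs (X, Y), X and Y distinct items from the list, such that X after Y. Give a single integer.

Checking all 56 ordered pairs for relation 'after'; matching pairs in alphabetical order:
(cyan_phase, amber_phase): cyan_phase after amber_phase ✓
(cyan_phase, crimson_phase): cyan_phase after crimson_phase ✓
(cyan_phase, teal_phase): cyan_phase after teal_phase ✓
(cyan_phase, violet_phase): cyan_phase after violet_phase ✓
(gold_phase, crimson_phase): gold_phase after crimson_phase ✓
(gold_phase, teal_phase): gold_phase after teal_phase ✓
(gold_phase, violet_phase): gold_phase after violet_phase ✓
(green_phase, violet_phase): green_phase after violet_phase ✓
(red_phase, amber_phase): red_phase after amber_phase ✓
(red_phase, crimson_phase): red_phase after crimson_phase ✓
(red_phase, teal_phase): red_phase after teal_phase ✓
(red_phase, violet_phase): red_phase after violet_phase ✓
Count: 12.

12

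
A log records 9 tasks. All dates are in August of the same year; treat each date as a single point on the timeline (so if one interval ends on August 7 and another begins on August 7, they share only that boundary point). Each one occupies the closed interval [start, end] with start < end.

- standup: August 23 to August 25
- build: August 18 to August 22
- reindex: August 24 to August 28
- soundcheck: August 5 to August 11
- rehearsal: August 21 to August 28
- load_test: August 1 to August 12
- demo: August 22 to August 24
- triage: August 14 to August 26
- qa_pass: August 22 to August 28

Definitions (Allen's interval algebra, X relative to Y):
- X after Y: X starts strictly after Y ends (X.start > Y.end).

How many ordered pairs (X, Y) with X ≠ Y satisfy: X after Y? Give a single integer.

Checking all 72 ordered pairs for relation 'after'; matching pairs in alphabetical order:
(build, load_test): build after load_test ✓
(build, soundcheck): build after soundcheck ✓
(demo, load_test): demo after load_test ✓
(demo, soundcheck): demo after soundcheck ✓
(qa_pass, load_test): qa_pass after load_test ✓
(qa_pass, soundcheck): qa_pass after soundcheck ✓
(rehearsal, load_test): rehearsal after load_test ✓
(rehearsal, soundcheck): rehearsal after soundcheck ✓
(reindex, build): reindex after build ✓
(reindex, load_test): reindex after load_test ✓
(reindex, soundcheck): reindex after soundcheck ✓
(standup, build): standup after build ✓
(standup, load_test): standup after load_test ✓
(standup, soundcheck): standup after soundcheck ✓
(triage, load_test): triage after load_test ✓
(triage, soundcheck): triage after soundcheck ✓
Count: 16.

16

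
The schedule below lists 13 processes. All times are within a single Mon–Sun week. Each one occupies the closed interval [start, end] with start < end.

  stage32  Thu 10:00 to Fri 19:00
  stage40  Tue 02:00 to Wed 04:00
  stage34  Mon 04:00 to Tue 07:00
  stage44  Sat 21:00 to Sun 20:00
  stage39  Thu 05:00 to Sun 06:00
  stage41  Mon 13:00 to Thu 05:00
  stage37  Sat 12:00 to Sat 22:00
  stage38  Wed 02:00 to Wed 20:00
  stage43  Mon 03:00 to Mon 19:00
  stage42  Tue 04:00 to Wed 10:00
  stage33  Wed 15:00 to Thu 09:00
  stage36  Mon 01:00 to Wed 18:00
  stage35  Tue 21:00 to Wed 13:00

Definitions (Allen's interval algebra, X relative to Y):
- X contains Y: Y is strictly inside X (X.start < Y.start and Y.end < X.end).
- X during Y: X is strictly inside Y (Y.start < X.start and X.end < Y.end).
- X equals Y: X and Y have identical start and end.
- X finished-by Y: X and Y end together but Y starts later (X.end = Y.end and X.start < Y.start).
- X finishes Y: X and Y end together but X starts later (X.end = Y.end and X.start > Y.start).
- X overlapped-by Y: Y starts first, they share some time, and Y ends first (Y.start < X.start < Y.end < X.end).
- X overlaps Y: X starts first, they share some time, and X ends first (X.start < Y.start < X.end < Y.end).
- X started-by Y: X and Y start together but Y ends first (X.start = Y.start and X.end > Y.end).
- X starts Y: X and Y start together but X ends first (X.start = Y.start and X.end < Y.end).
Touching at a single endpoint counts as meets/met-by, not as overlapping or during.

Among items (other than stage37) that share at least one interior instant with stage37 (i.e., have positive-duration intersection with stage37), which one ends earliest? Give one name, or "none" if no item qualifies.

Target stage37 = [Sat 12:00, Sat 22:00].
stage32 [Thu 10:00, Fri 19:00] → before → excluded.
stage33 [Wed 15:00, Thu 09:00] → before → excluded.
stage34 [Mon 04:00, Tue 07:00] → before → excluded.
stage35 [Tue 21:00, Wed 13:00] → before → excluded.
stage36 [Mon 01:00, Wed 18:00] → before → excluded.
stage38 [Wed 02:00, Wed 20:00] → before → excluded.
stage39 [Thu 05:00, Sun 06:00] → contains → candidate.
stage40 [Tue 02:00, Wed 04:00] → before → excluded.
stage41 [Mon 13:00, Thu 05:00] → before → excluded.
stage42 [Tue 04:00, Wed 10:00] → before → excluded.
stage43 [Mon 03:00, Mon 19:00] → before → excluded.
stage44 [Sat 21:00, Sun 20:00] → overlapped-by → candidate.
Among candidates, earliest end is Sun 06:00 → stage39.

stage39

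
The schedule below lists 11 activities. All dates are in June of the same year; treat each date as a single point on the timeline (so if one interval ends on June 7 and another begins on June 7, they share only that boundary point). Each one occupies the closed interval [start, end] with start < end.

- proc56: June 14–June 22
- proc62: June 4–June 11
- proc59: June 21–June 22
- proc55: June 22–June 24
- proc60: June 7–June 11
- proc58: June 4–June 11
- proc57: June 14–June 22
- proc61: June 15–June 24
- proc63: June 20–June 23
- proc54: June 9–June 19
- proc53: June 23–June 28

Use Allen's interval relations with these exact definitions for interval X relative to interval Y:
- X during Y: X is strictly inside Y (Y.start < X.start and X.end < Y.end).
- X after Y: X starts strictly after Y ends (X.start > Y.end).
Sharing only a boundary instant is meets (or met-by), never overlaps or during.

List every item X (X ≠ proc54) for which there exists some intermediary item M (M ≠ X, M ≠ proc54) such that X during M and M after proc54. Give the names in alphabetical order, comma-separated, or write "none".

Target proc54 = [June 9, June 19].
Intermediaries M with M after proc54: proc53, proc55, proc59, proc63.
Via proc53 — items with X during proc53: none.
Via proc55 — items with X during proc55: none.
Via proc59 — items with X during proc59: none.
Via proc63 — items with X during proc63: proc59.
Union: proc59.

proc59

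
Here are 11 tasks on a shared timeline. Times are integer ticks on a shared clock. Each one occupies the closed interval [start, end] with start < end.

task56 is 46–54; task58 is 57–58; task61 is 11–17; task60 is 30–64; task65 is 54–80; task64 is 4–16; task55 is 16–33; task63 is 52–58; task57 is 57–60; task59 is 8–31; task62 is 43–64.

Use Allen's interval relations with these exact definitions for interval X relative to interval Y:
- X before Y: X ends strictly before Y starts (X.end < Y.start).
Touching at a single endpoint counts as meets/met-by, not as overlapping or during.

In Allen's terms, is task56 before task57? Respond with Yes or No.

task56 = [46, 54], task57 = [57, 60].
Actual relation of task56 to task57: before.
Asked whether 'before' holds → Yes.

Yes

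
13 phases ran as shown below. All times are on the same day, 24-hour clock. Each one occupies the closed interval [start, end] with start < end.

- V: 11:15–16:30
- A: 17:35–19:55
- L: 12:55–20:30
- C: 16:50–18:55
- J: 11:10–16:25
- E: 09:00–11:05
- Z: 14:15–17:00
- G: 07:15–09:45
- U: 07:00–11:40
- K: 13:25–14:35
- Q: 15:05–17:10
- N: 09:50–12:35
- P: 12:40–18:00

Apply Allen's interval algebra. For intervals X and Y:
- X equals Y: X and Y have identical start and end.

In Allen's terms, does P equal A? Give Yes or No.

P = [12:40, 18:00], A = [17:35, 19:55].
Actual relation of P to A: overlaps.
Asked whether 'equals' holds → No.

No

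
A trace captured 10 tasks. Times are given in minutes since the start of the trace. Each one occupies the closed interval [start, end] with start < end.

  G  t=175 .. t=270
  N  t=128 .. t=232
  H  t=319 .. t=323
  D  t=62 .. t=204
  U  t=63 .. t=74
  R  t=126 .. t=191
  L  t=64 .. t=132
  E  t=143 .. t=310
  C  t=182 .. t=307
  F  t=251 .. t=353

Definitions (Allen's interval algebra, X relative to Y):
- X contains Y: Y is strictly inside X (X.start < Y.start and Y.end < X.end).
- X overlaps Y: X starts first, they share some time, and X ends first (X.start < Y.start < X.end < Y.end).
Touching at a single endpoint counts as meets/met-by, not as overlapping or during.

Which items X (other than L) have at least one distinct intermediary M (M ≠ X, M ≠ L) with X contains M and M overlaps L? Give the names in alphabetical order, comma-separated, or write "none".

Target L = [t=64, t=132].
Intermediaries M with M overlaps L: U.
Via U — items with X contains U: D.
Union: D.

D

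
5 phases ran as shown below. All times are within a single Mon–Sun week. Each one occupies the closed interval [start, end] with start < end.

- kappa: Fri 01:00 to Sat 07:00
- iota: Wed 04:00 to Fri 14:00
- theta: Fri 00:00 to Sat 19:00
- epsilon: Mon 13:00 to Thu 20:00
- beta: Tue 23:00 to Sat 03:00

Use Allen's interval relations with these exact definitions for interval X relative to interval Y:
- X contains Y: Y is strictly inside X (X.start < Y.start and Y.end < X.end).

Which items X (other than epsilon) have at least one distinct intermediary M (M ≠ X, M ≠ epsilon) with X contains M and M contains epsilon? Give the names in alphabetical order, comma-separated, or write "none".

Target epsilon = [Mon 13:00, Thu 20:00].
Intermediaries M with M contains epsilon: none.
Union: none.

none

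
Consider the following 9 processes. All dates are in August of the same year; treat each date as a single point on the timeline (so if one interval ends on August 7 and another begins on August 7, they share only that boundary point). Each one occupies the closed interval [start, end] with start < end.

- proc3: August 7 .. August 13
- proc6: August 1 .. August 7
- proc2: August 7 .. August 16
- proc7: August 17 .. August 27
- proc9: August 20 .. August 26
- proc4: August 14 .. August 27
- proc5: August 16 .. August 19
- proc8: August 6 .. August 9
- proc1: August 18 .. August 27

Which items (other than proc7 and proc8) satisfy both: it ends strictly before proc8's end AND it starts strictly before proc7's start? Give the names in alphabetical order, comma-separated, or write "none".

Conditions: its end is strictly before proc8's end (X.end < August 9) AND its start is strictly before proc7's start (X.start < August 17).
proc1: end August 27 < August 9? ✗; start August 18 < August 17? ✗ → no.
proc2: end August 16 < August 9? ✗; start August 7 < August 17? ✓ → no.
proc3: end August 13 < August 9? ✗; start August 7 < August 17? ✓ → no.
proc4: end August 27 < August 9? ✗; start August 14 < August 17? ✓ → no.
proc5: end August 19 < August 9? ✗; start August 16 < August 17? ✓ → no.
proc6: end August 7 < August 9? ✓; start August 1 < August 17? ✓ → yes.
proc9: end August 26 < August 9? ✗; start August 20 < August 17? ✗ → no.
Result: proc6.

proc6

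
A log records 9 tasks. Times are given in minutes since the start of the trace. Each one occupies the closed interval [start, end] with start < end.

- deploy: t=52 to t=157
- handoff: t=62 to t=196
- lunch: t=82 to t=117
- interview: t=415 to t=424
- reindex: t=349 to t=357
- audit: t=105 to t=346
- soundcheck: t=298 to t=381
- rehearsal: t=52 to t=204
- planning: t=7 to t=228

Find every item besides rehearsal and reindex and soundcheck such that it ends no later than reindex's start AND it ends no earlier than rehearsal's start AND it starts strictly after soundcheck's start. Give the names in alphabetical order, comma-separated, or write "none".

Conditions: its end is no later than reindex's start (X.end <= t=349) AND its end is no earlier than rehearsal's start (X.end >= t=52) AND its start is strictly after soundcheck's start (X.start > t=298).
audit: end t=346 <= t=349? ✓; end t=346 >= t=52? ✓; start t=105 > t=298? ✗ → no.
deploy: end t=157 <= t=349? ✓; end t=157 >= t=52? ✓; start t=52 > t=298? ✗ → no.
handoff: end t=196 <= t=349? ✓; end t=196 >= t=52? ✓; start t=62 > t=298? ✗ → no.
interview: end t=424 <= t=349? ✗; end t=424 >= t=52? ✓; start t=415 > t=298? ✓ → no.
lunch: end t=117 <= t=349? ✓; end t=117 >= t=52? ✓; start t=82 > t=298? ✗ → no.
planning: end t=228 <= t=349? ✓; end t=228 >= t=52? ✓; start t=7 > t=298? ✗ → no.
Result: none.

none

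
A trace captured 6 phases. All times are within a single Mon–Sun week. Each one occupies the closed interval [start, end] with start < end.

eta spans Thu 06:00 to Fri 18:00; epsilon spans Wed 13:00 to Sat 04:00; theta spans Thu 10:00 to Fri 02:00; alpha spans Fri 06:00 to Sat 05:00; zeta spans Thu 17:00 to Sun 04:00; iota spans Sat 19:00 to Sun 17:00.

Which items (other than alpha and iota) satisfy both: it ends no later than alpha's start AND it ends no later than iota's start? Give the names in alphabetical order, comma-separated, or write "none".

theta

Conditions: its end is no later than alpha's start (X.end <= Fri 06:00) AND its end is no later than iota's start (X.end <= Sat 19:00).
epsilon: end Sat 04:00 <= Fri 06:00? ✗; end Sat 04:00 <= Sat 19:00? ✓ → no.
eta: end Fri 18:00 <= Fri 06:00? ✗; end Fri 18:00 <= Sat 19:00? ✓ → no.
theta: end Fri 02:00 <= Fri 06:00? ✓; end Fri 02:00 <= Sat 19:00? ✓ → yes.
zeta: end Sun 04:00 <= Fri 06:00? ✗; end Sun 04:00 <= Sat 19:00? ✗ → no.
Result: theta.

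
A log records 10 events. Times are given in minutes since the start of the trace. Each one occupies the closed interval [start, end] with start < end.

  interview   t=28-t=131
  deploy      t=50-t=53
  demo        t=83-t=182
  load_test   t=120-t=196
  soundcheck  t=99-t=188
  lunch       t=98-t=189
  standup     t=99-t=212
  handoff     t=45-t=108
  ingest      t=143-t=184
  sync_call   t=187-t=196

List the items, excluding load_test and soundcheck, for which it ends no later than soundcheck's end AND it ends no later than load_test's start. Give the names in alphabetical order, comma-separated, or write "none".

Conditions: its end is no later than soundcheck's end (X.end <= t=188) AND its end is no later than load_test's start (X.end <= t=120).
demo: end t=182 <= t=188? ✓; end t=182 <= t=120? ✗ → no.
deploy: end t=53 <= t=188? ✓; end t=53 <= t=120? ✓ → yes.
handoff: end t=108 <= t=188? ✓; end t=108 <= t=120? ✓ → yes.
ingest: end t=184 <= t=188? ✓; end t=184 <= t=120? ✗ → no.
interview: end t=131 <= t=188? ✓; end t=131 <= t=120? ✗ → no.
lunch: end t=189 <= t=188? ✗; end t=189 <= t=120? ✗ → no.
standup: end t=212 <= t=188? ✗; end t=212 <= t=120? ✗ → no.
sync_call: end t=196 <= t=188? ✗; end t=196 <= t=120? ✗ → no.
Result: deploy, handoff.

deploy, handoff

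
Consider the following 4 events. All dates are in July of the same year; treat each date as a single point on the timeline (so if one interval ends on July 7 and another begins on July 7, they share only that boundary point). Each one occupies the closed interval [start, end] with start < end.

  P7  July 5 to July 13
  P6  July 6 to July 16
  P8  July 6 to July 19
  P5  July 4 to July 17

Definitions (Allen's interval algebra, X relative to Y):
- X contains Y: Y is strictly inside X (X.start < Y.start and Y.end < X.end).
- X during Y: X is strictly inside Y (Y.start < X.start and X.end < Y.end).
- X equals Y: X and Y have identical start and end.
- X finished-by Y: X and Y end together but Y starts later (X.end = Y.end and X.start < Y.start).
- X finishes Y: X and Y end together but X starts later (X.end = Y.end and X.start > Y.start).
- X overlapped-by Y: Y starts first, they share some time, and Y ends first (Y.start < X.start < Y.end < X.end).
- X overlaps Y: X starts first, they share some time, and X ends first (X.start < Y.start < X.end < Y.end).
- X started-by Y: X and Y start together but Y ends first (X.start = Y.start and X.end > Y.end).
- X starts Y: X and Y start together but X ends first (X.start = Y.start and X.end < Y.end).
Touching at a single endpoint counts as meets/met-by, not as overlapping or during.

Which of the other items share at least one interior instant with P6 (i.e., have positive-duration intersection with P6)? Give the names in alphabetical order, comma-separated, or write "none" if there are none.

P5, P7, P8

Target P6 = [July 6, July 16].
P5 [July 4, July 17] → contains → yes.
P7 [July 5, July 13] → overlaps → yes.
P8 [July 6, July 19] → started-by → yes.
Result: P5, P7, P8.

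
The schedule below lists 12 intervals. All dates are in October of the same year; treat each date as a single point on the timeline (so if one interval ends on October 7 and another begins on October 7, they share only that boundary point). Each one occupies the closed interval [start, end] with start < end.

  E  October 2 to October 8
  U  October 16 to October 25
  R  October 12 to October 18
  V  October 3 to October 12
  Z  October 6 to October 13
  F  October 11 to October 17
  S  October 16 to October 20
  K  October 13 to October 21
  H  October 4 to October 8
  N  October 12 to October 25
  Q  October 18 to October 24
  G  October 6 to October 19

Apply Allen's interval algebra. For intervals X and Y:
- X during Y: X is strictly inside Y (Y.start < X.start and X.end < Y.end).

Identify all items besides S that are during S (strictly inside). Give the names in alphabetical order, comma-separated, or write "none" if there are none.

none

Target S = [October 16, October 20].
E [October 2, October 8] → before → no.
F [October 11, October 17] → overlaps → no.
G [October 6, October 19] → overlaps → no.
H [October 4, October 8] → before → no.
K [October 13, October 21] → contains → no.
N [October 12, October 25] → contains → no.
Q [October 18, October 24] → overlapped-by → no.
R [October 12, October 18] → overlaps → no.
U [October 16, October 25] → started-by → no.
V [October 3, October 12] → before → no.
Z [October 6, October 13] → before → no.
Result: none.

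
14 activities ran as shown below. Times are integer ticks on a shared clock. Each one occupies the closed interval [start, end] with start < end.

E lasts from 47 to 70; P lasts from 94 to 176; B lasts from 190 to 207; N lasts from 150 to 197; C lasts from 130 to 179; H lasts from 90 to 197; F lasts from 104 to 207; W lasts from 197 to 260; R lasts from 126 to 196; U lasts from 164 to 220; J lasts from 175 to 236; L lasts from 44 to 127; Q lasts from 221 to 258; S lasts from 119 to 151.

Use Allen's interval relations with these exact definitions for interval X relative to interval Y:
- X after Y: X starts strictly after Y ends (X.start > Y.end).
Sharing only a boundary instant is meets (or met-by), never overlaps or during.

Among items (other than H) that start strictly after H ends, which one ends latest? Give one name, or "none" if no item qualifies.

Q

Target H = [90, 197].
B [190, 207] → overlapped-by → excluded.
C [130, 179] → during → excluded.
E [47, 70] → before → excluded.
F [104, 207] → overlapped-by → excluded.
J [175, 236] → overlapped-by → excluded.
L [44, 127] → overlaps → excluded.
N [150, 197] → finishes → excluded.
P [94, 176] → during → excluded.
Q [221, 258] → after → candidate.
R [126, 196] → during → excluded.
S [119, 151] → during → excluded.
U [164, 220] → overlapped-by → excluded.
W [197, 260] → met-by → excluded.
Among candidates, latest end is 258 → Q.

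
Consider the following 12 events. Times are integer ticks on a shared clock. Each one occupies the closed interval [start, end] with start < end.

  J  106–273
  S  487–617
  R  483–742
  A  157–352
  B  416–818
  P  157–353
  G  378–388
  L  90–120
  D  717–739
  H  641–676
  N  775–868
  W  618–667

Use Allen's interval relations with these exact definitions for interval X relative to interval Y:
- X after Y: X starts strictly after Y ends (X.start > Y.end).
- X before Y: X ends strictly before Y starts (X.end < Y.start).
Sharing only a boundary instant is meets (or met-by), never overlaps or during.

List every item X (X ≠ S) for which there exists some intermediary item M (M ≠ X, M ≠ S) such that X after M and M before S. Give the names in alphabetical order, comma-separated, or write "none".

Target S = [487, 617].
Intermediaries M with M before S: A, G, J, L, P.
Via A — items with X after A: B, D, G, H, N, R, W.
Via G — items with X after G: B, D, H, N, R, W.
Via J — items with X after J: B, D, G, H, N, R, W.
Via L — items with X after L: A, B, D, G, H, N, P, R, W.
Via P — items with X after P: B, D, G, H, N, R, W.
Union: A, B, D, G, H, N, P, R, W.

A, B, D, G, H, N, P, R, W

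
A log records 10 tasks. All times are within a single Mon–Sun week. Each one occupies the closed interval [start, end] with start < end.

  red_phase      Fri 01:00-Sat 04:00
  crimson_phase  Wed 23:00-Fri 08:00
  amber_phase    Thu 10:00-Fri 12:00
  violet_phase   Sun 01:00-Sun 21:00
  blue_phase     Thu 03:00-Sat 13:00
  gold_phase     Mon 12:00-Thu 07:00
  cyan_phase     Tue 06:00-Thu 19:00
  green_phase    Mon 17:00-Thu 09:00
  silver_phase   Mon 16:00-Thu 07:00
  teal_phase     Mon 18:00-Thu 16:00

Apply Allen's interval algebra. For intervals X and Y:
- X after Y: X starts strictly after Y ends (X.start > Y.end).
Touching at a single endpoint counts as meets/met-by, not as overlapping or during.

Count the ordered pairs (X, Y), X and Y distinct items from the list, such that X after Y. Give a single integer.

Checking all 90 ordered pairs for relation 'after'; matching pairs in alphabetical order:
(amber_phase, gold_phase): amber_phase after gold_phase ✓
(amber_phase, green_phase): amber_phase after green_phase ✓
(amber_phase, silver_phase): amber_phase after silver_phase ✓
(red_phase, cyan_phase): red_phase after cyan_phase ✓
(red_phase, gold_phase): red_phase after gold_phase ✓
(red_phase, green_phase): red_phase after green_phase ✓
(red_phase, silver_phase): red_phase after silver_phase ✓
(red_phase, teal_phase): red_phase after teal_phase ✓
(violet_phase, amber_phase): violet_phase after amber_phase ✓
(violet_phase, blue_phase): violet_phase after blue_phase ✓
(violet_phase, crimson_phase): violet_phase after crimson_phase ✓
(violet_phase, cyan_phase): violet_phase after cyan_phase ✓
(violet_phase, gold_phase): violet_phase after gold_phase ✓
(violet_phase, green_phase): violet_phase after green_phase ✓
(violet_phase, red_phase): violet_phase after red_phase ✓
(violet_phase, silver_phase): violet_phase after silver_phase ✓
(violet_phase, teal_phase): violet_phase after teal_phase ✓
Count: 17.

17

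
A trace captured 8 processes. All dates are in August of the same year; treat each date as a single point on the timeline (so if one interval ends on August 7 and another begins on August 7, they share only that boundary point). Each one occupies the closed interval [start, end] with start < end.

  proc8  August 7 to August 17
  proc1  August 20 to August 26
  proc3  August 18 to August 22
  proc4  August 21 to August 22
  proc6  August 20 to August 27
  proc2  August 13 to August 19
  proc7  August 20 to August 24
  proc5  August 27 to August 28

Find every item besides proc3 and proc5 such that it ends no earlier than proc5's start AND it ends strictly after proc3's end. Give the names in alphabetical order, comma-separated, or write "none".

Conditions: its end is no earlier than proc5's start (X.end >= August 27) AND its end is strictly after proc3's end (X.end > August 22).
proc1: end August 26 >= August 27? ✗; end August 26 > August 22? ✓ → no.
proc2: end August 19 >= August 27? ✗; end August 19 > August 22? ✗ → no.
proc4: end August 22 >= August 27? ✗; end August 22 > August 22? ✗ → no.
proc6: end August 27 >= August 27? ✓; end August 27 > August 22? ✓ → yes.
proc7: end August 24 >= August 27? ✗; end August 24 > August 22? ✓ → no.
proc8: end August 17 >= August 27? ✗; end August 17 > August 22? ✗ → no.
Result: proc6.

proc6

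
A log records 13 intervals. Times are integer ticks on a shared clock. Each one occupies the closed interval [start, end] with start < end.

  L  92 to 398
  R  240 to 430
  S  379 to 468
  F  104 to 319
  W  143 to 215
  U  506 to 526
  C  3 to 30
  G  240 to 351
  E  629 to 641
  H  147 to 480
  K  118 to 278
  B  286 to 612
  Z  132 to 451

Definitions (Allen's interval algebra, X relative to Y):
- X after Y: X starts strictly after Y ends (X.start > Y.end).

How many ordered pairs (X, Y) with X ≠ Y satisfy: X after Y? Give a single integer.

Checking all 156 ordered pairs for relation 'after'; matching pairs in alphabetical order:
(B, C): B after C ✓
(B, K): B after K ✓
(B, W): B after W ✓
(E, B): E after B ✓
(E, C): E after C ✓
(E, F): E after F ✓
(E, G): E after G ✓
(E, H): E after H ✓
(E, K): E after K ✓
(E, L): E after L ✓
(E, R): E after R ✓
(E, S): E after S ✓
(E, U): E after U ✓
(E, W): E after W ✓
(E, Z): E after Z ✓
(F, C): F after C ✓
(G, C): G after C ✓
(G, W): G after W ✓
(H, C): H after C ✓
(K, C): K after C ✓
(L, C): L after C ✓
(R, C): R after C ✓
(R, W): R after W ✓
(S, C): S after C ✓
... plus 16 further pairs not listed.
Count: 40.

40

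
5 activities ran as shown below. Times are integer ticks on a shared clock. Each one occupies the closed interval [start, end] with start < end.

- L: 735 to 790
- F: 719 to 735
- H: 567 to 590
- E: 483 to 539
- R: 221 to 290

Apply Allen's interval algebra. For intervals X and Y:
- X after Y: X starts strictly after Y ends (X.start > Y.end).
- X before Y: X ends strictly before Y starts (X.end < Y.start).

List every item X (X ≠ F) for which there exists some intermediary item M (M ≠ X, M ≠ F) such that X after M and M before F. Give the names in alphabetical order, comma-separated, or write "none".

E, H, L

Target F = [719, 735].
Intermediaries M with M before F: E, H, R.
Via E — items with X after E: H, L.
Via H — items with X after H: L.
Via R — items with X after R: E, H, L.
Union: E, H, L.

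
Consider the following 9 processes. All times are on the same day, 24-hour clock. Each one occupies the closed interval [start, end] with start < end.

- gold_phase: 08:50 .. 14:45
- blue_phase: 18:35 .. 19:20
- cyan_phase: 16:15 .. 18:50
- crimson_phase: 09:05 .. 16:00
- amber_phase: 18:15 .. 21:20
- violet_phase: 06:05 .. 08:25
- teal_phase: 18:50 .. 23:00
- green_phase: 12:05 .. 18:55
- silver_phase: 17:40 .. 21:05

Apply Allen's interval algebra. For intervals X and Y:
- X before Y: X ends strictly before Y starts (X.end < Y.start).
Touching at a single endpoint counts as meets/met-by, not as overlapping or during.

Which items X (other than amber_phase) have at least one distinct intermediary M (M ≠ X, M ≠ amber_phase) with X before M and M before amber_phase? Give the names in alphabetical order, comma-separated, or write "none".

Target amber_phase = [18:15, 21:20].
Intermediaries M with M before amber_phase: crimson_phase, gold_phase, violet_phase.
Via crimson_phase — items with X before crimson_phase: violet_phase.
Via gold_phase — items with X before gold_phase: violet_phase.
Via violet_phase — items with X before violet_phase: none.
Union: violet_phase.

violet_phase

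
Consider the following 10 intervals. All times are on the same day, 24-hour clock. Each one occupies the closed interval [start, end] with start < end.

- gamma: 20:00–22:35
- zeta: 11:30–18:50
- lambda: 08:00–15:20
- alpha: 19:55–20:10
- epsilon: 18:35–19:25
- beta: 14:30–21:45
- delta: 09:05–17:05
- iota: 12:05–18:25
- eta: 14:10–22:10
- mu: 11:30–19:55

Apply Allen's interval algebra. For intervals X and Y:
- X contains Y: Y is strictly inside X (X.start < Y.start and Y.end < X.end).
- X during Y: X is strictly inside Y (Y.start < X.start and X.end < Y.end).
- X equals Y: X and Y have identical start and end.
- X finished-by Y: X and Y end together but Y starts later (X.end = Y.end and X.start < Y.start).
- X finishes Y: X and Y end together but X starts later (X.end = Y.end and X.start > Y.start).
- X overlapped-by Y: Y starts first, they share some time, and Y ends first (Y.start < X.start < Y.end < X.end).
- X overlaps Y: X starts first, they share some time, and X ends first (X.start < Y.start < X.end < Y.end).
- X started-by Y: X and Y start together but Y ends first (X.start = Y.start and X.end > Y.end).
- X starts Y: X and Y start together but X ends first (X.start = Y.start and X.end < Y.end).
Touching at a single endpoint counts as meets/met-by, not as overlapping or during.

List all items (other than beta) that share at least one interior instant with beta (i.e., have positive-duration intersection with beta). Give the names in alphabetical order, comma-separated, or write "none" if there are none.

Target beta = [14:30, 21:45].
alpha [19:55, 20:10] → during → yes.
delta [09:05, 17:05] → overlaps → yes.
epsilon [18:35, 19:25] → during → yes.
eta [14:10, 22:10] → contains → yes.
gamma [20:00, 22:35] → overlapped-by → yes.
iota [12:05, 18:25] → overlaps → yes.
lambda [08:00, 15:20] → overlaps → yes.
mu [11:30, 19:55] → overlaps → yes.
zeta [11:30, 18:50] → overlaps → yes.
Result: alpha, delta, epsilon, eta, gamma, iota, lambda, mu, zeta.

alpha, delta, epsilon, eta, gamma, iota, lambda, mu, zeta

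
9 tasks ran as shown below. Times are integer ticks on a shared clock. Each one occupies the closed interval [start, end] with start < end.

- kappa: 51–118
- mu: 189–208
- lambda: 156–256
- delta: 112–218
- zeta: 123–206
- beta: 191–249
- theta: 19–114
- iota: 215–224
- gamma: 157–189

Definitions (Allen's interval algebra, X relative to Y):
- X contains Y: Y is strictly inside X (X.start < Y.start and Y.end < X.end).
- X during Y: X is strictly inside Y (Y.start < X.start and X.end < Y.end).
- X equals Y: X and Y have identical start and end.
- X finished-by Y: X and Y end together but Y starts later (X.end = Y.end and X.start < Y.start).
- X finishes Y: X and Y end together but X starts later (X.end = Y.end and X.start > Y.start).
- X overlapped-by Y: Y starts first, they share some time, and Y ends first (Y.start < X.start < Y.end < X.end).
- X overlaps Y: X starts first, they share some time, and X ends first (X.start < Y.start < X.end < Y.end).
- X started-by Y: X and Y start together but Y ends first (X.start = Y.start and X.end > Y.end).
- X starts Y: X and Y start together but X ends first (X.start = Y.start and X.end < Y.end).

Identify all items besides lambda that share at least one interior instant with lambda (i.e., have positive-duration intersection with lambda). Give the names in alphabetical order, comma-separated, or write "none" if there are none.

beta, delta, gamma, iota, mu, zeta

Target lambda = [156, 256].
beta [191, 249] → during → yes.
delta [112, 218] → overlaps → yes.
gamma [157, 189] → during → yes.
iota [215, 224] → during → yes.
kappa [51, 118] → before → no.
mu [189, 208] → during → yes.
theta [19, 114] → before → no.
zeta [123, 206] → overlaps → yes.
Result: beta, delta, gamma, iota, mu, zeta.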